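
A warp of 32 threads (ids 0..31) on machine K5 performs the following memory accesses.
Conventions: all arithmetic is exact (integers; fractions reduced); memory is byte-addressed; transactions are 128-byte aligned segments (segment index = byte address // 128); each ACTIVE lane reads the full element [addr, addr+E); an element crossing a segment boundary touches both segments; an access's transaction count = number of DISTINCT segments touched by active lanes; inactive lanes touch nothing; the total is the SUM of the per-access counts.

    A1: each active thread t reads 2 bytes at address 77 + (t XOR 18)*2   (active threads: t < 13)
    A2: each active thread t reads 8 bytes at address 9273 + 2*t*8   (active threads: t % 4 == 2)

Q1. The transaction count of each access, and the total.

A1: 2 transactions
A2: 5 transactions

Answer: 2,5; total 7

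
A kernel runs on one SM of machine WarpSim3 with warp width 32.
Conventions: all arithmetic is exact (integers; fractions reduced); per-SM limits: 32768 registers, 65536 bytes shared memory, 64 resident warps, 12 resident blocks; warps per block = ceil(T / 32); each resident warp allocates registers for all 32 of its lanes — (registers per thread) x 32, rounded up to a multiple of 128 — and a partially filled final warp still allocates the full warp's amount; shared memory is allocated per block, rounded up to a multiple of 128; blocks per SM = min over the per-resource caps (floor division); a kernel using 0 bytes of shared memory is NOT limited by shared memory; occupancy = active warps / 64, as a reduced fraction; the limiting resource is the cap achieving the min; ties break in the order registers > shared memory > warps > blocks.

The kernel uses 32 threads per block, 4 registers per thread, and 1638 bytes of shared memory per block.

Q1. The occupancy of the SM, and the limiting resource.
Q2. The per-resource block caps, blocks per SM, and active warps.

Answer: occupancy 3/16, limited by blocks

registers: 256 blocks
shared memory: 39 blocks
warps: 64 blocks
blocks: 12 blocks

Answer: 12 blocks, 12 active warps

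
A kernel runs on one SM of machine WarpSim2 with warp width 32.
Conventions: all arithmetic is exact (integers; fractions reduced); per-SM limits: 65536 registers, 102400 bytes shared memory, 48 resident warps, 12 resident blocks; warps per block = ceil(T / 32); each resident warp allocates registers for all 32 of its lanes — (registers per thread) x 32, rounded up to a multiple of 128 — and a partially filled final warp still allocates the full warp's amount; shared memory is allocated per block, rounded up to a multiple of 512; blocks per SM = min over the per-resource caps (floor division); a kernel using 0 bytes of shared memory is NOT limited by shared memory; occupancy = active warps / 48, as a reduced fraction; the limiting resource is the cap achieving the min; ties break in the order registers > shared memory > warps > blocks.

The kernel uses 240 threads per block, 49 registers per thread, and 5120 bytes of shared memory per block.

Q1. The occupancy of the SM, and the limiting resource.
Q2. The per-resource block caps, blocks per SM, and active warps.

Answer: occupancy 2/3, limited by registers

registers: 4 blocks
shared memory: 20 blocks
warps: 6 blocks
blocks: 12 blocks

Answer: 4 blocks, 32 active warps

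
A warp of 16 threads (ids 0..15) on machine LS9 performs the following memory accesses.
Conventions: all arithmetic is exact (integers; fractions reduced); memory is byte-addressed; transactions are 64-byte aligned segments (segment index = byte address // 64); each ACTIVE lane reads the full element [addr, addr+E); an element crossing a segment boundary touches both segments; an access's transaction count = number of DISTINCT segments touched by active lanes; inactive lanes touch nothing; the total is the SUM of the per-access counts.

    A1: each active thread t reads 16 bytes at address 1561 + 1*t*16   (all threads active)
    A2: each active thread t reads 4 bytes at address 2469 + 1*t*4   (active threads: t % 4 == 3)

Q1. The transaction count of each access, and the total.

A1: 5 transactions
A2: 2 transactions

Answer: 5,2; total 7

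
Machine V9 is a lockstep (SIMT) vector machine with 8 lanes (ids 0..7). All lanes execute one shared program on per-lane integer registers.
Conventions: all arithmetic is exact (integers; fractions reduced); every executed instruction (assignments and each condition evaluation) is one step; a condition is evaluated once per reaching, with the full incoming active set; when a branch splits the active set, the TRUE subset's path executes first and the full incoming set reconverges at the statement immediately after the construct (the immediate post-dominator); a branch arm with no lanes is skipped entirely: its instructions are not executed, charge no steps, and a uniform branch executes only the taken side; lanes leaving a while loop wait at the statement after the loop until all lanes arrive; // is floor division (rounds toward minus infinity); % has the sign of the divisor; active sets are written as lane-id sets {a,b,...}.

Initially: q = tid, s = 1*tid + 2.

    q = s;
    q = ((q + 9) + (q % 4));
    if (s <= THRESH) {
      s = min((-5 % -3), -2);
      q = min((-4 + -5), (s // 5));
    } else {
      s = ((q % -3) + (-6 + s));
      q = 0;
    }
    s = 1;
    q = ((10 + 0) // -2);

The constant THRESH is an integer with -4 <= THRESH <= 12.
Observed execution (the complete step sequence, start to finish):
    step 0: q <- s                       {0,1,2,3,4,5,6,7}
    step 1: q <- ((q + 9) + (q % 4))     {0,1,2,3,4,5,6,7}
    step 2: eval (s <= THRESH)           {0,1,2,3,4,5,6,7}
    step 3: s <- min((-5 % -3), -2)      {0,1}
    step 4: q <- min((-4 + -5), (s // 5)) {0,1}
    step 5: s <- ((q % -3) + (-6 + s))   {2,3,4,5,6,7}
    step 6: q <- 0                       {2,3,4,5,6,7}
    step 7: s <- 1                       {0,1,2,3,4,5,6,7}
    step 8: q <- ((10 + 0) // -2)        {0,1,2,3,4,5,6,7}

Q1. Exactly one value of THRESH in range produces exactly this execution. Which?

Answer: THRESH = 3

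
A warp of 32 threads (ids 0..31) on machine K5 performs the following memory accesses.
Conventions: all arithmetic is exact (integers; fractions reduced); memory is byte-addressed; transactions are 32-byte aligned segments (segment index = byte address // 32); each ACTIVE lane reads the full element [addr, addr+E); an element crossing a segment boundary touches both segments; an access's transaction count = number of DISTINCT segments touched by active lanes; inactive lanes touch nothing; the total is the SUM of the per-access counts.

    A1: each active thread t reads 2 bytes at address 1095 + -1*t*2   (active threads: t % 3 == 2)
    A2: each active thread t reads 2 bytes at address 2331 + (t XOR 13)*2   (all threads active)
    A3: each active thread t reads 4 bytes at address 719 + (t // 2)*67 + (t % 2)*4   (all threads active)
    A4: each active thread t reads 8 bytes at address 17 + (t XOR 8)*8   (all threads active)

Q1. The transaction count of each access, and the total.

A1: 3 transactions
A2: 3 transactions
A3: 20 transactions
A4: 9 transactions

Answer: 3,3,20,9; total 35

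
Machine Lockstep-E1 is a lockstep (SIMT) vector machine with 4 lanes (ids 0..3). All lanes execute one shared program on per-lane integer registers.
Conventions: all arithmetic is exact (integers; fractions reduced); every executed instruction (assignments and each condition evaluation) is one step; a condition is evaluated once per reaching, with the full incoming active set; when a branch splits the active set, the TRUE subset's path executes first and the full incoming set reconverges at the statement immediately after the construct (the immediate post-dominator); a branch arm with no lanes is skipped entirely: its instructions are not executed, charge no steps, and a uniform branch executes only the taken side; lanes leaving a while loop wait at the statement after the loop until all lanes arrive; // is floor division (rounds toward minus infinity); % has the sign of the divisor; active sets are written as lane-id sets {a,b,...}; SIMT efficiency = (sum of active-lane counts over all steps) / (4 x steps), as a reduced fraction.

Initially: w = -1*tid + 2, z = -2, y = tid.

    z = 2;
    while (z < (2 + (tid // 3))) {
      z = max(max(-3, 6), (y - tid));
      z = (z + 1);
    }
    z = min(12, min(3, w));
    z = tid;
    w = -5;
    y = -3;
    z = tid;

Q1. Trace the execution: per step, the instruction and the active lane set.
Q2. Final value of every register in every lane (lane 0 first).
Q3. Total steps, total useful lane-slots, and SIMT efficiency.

step 0: z <- 2                       {0,1,2,3}
step 1: eval (z < (2 + (tid // 3)))  {0,1,2,3}
step 2: z <- max(max(-3, 6), (y - tid)) {3}
step 3: z <- (z + 1)                 {3}
step 4: eval (z < (2 + (tid // 3)))  {3}
step 5: z <- min(12, min(3, w))      {0,1,2,3}
step 6: z <- tid                     {0,1,2,3}
step 7: w <- -5                      {0,1,2,3}
step 8: y <- -3                      {0,1,2,3}
step 9: z <- tid                     {0,1,2,3}

Answer: 10 steps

w: -5,-5,-5,-5
z: 0,1,2,3
y: -3,-3,-3,-3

steps = 10; useful = 31; efficiency = 31/40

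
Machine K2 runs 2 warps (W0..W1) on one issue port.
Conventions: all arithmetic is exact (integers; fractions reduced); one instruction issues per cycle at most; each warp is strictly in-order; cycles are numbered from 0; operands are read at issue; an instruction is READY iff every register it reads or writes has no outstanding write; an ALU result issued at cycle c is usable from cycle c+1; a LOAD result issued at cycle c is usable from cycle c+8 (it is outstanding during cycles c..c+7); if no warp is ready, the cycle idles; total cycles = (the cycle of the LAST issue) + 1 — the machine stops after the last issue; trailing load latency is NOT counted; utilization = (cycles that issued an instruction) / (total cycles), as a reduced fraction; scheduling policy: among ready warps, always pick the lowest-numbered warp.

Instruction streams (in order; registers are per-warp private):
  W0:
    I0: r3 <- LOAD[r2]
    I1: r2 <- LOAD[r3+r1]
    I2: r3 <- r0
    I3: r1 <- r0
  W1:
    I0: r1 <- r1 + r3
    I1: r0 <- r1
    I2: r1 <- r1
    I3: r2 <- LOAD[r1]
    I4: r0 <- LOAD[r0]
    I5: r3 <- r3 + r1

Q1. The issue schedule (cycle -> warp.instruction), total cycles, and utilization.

cycle 0: W0.I0
cycle 1: W1.I0
cycle 2: W1.I1
cycle 3: W1.I2
cycle 4: W1.I3
cycle 5: W1.I4
cycle 6: W1.I5
cycle 7: idle
cycle 8: W0.I1
cycle 9: W0.I2
cycle 10: W0.I3

Answer: 11 cycles, utilization 10/11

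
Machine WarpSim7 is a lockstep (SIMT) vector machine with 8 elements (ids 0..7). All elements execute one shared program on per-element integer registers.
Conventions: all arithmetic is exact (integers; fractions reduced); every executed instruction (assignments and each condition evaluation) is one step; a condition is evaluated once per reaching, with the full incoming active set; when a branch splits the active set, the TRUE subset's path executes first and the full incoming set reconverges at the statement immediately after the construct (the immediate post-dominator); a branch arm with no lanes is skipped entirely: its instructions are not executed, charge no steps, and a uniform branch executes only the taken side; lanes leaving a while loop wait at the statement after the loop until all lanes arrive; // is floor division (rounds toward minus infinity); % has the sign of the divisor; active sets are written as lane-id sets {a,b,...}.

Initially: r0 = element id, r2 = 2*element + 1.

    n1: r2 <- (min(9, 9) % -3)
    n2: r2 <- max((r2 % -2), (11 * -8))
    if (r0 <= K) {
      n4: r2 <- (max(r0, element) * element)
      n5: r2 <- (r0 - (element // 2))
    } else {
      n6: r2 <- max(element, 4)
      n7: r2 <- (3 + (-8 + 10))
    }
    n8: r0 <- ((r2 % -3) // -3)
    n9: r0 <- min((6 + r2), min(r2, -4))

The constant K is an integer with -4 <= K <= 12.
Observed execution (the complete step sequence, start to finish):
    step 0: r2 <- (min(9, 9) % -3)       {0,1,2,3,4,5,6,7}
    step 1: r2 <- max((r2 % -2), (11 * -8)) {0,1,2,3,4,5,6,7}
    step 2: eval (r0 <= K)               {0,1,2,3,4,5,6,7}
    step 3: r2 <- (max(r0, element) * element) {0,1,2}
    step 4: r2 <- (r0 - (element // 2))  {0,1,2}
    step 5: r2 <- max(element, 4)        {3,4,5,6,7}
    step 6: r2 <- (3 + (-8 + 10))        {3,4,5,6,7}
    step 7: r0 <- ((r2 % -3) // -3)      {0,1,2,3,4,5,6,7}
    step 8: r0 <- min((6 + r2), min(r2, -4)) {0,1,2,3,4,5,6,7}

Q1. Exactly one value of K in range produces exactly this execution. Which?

Answer: K = 2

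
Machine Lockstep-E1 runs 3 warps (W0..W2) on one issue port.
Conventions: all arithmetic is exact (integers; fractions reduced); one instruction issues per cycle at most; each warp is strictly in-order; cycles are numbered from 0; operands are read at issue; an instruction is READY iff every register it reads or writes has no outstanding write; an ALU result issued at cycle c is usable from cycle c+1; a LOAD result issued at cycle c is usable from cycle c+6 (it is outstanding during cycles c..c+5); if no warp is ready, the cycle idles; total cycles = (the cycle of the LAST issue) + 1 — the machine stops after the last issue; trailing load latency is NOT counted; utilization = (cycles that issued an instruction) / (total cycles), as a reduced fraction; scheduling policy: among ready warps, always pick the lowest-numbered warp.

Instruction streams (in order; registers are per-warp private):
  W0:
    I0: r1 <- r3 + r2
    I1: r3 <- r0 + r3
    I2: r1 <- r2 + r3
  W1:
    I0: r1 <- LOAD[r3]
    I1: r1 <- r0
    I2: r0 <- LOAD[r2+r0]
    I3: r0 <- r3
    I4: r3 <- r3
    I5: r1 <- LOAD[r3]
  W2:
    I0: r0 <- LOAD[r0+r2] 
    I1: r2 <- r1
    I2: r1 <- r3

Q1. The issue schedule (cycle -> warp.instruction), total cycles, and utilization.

cycle 0: W0.I0
cycle 1: W0.I1
cycle 2: W0.I2
cycle 3: W1.I0
cycle 4: W2.I0
cycle 5: W2.I1
cycle 6: W2.I2
cycle 7: idle
cycle 8: idle
cycle 9: W1.I1
cycle 10: W1.I2
cycle 11: idle
cycle 12: idle
cycle 13: idle
cycle 14: idle
cycle 15: idle
cycle 16: W1.I3
cycle 17: W1.I4
cycle 18: W1.I5

Answer: 19 cycles, utilization 12/19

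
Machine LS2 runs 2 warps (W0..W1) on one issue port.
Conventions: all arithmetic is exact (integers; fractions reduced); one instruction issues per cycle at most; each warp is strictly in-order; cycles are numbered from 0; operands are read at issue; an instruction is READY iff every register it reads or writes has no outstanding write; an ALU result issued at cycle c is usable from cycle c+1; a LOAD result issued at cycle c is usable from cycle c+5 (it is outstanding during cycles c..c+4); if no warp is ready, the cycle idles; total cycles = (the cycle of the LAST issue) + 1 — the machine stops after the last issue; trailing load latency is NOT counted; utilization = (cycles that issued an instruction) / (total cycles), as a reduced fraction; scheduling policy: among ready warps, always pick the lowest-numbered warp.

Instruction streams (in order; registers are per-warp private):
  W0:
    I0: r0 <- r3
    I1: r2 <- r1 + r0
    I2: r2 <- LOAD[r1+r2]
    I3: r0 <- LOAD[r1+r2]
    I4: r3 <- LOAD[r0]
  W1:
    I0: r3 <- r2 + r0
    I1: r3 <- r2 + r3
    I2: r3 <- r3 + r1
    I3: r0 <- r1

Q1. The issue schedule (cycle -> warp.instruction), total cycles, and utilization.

cycle 0: W0.I0
cycle 1: W0.I1
cycle 2: W0.I2
cycle 3: W1.I0
cycle 4: W1.I1
cycle 5: W1.I2
cycle 6: W1.I3
cycle 7: W0.I3
cycle 8: idle
cycle 9: idle
cycle 10: idle
cycle 11: idle
cycle 12: W0.I4

Answer: 13 cycles, utilization 9/13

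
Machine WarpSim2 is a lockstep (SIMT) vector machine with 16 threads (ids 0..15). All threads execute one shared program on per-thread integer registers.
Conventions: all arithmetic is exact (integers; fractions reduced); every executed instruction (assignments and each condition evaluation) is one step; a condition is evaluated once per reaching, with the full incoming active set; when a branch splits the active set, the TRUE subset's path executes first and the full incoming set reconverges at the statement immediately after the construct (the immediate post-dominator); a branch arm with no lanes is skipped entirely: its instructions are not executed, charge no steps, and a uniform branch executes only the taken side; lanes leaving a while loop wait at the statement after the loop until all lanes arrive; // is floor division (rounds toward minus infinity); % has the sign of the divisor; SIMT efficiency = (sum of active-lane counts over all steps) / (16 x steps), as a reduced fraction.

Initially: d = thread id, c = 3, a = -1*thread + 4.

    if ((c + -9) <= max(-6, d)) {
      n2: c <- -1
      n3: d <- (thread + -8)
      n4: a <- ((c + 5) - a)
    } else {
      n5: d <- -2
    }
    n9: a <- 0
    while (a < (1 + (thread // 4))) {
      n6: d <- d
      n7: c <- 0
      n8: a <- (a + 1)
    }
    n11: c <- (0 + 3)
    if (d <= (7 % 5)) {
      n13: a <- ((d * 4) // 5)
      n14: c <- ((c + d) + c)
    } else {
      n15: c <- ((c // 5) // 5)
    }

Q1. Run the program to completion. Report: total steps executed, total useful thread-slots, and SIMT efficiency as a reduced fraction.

Answer: 27 steps, 315 useful, 35/48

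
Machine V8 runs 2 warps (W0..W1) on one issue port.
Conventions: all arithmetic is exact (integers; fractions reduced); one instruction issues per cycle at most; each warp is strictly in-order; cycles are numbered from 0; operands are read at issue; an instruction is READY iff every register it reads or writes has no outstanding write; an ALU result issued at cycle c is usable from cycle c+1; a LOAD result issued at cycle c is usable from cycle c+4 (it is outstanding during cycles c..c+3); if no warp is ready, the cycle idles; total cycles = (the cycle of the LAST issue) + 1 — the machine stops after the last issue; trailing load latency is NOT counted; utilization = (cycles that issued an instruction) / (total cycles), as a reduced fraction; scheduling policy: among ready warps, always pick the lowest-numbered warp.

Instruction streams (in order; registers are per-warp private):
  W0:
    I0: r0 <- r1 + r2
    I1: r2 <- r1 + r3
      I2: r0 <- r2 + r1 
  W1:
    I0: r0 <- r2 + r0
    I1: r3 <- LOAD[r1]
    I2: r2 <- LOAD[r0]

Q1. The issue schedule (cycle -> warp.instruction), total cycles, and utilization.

cycle 0: W0.I0
cycle 1: W0.I1
cycle 2: W0.I2
cycle 3: W1.I0
cycle 4: W1.I1
cycle 5: W1.I2

Answer: 6 cycles, utilization 1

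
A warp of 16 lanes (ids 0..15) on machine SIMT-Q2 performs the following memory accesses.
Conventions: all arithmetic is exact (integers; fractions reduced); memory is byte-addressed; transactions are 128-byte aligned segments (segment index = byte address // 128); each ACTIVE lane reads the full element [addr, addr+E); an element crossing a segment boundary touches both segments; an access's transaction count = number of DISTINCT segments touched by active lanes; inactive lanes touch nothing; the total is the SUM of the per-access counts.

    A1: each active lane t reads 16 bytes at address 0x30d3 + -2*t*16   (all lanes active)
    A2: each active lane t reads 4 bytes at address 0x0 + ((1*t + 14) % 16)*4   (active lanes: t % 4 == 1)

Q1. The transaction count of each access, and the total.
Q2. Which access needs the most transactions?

A1: 5 transactions
A2: 1 transaction

Answer: 5,1; total 6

Answer: A1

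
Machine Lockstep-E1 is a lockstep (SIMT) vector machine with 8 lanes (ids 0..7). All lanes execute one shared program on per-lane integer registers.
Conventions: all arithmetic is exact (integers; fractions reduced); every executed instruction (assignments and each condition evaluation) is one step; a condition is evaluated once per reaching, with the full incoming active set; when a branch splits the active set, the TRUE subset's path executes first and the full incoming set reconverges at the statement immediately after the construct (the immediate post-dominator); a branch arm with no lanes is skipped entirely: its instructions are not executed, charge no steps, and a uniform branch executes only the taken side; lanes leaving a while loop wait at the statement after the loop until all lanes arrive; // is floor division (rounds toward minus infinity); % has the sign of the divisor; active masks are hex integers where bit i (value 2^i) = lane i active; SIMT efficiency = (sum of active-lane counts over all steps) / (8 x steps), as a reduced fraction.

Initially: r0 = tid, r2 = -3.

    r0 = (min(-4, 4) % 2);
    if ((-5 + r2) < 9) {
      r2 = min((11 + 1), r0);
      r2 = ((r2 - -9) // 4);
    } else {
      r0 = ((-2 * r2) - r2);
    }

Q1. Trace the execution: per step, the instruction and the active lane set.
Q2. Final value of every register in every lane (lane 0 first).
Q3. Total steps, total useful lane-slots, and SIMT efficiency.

step 0: r0 <- (min(-4, 4) % 2)       0xff
step 1: eval ((-5 + r2) < 9)         0xff
step 2: r2 <- min((11 + 1), r0)      0xff
step 3: r2 <- ((r2 - -9) // 4)       0xff

Answer: 4 steps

r0: 0,0,0,0,0,0,0,0
r2: 2,2,2,2,2,2,2,2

steps = 4; useful = 32; efficiency = 32/32 = 1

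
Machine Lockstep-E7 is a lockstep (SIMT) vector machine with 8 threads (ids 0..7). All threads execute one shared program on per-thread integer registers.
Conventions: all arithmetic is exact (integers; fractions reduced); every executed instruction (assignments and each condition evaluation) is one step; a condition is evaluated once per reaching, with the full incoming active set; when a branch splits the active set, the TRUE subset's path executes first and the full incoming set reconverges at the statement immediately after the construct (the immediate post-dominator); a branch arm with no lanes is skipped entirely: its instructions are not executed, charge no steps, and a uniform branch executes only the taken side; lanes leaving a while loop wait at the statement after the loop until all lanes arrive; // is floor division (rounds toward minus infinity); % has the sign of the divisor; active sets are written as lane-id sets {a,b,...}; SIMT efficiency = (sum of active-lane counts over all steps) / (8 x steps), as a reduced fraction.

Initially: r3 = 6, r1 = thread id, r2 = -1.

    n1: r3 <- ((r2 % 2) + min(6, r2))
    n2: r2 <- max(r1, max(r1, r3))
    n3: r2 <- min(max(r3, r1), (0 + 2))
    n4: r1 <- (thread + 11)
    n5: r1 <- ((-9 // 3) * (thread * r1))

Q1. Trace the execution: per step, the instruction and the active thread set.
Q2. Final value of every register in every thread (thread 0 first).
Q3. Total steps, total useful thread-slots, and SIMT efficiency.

step 0: r3 <- ((r2 % 2) + min(6, r2)) {0,1,2,3,4,5,6,7}
step 1: r2 <- max(r1, max(r1, r3))   {0,1,2,3,4,5,6,7}
step 2: r2 <- min(max(r3, r1), (0 + 2)) {0,1,2,3,4,5,6,7}
step 3: r1 <- (thread + 11)          {0,1,2,3,4,5,6,7}
step 4: r1 <- ((-9 // 3) * (thread * r1)) {0,1,2,3,4,5,6,7}

Answer: 5 steps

r3: 0,0,0,0,0,0,0,0
r1: 0,-36,-78,-126,-180,-240,-306,-378
r2: 0,1,2,2,2,2,2,2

steps = 5; useful = 40; efficiency = 40/40 = 1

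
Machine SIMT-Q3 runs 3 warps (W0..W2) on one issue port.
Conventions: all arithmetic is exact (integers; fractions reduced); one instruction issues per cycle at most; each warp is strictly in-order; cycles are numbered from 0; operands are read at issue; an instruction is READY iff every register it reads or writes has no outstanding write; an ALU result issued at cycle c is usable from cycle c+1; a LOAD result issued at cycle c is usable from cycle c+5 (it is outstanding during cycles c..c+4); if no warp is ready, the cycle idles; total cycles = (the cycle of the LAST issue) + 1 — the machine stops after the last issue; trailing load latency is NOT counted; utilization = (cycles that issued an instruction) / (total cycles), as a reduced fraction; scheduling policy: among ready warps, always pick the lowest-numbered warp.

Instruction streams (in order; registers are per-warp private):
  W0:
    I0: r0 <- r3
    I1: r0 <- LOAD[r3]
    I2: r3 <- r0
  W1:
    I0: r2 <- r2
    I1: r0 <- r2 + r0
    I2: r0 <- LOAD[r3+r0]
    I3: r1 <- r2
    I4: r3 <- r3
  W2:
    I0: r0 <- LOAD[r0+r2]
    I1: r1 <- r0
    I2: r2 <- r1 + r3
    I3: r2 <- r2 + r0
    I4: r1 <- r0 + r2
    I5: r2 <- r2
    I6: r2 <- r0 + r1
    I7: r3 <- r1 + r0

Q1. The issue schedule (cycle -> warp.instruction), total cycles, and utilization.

cycle 0: W0.I0
cycle 1: W0.I1
cycle 2: W1.I0
cycle 3: W1.I1
cycle 4: W1.I2
cycle 5: W1.I3
cycle 6: W0.I2
cycle 7: W1.I4
cycle 8: W2.I0
cycle 9: idle
cycle 10: idle
cycle 11: idle
cycle 12: idle
cycle 13: W2.I1
cycle 14: W2.I2
cycle 15: W2.I3
cycle 16: W2.I4
cycle 17: W2.I5
cycle 18: W2.I6
cycle 19: W2.I7

Answer: 20 cycles, utilization 4/5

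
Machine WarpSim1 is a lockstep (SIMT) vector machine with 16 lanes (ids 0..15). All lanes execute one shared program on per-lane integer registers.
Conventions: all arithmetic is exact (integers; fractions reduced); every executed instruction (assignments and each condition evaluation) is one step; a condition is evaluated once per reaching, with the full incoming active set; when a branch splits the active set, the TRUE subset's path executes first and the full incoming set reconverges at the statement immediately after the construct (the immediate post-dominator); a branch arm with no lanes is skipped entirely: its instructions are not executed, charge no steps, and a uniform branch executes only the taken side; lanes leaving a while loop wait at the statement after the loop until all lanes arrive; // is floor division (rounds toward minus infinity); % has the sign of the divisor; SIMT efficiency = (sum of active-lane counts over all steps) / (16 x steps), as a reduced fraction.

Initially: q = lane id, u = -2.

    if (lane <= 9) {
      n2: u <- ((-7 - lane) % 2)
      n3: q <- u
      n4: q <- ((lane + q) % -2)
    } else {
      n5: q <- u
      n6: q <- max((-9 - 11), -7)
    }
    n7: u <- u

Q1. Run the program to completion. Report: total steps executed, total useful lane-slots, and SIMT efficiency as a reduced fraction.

Answer: 7 steps, 74 useful, 37/56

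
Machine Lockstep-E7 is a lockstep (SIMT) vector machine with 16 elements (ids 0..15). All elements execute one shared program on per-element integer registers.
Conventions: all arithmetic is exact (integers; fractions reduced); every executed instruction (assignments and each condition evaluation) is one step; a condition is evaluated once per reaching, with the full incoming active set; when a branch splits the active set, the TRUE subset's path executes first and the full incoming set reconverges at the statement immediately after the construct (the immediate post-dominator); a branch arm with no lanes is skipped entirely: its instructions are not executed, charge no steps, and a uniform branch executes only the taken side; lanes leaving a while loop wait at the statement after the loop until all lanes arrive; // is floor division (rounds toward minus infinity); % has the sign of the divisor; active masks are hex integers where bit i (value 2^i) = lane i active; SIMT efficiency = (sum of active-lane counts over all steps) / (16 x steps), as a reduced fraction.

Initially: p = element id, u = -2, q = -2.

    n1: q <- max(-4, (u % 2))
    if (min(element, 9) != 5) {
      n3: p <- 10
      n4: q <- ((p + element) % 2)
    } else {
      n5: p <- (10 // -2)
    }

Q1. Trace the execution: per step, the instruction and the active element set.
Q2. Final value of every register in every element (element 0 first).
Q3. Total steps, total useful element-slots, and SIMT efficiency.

step 0: q <- max(-4, (u % 2))        0xffff
step 1: eval (min(element, 9) != 5)  0xffff
step 2: p <- 10                      0xffdf
step 3: q <- ((p + element) % 2)     0xffdf
step 4: p <- (10 // -2)              0x0020

Answer: 5 steps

p: 10,10,10,10,10,-5,10,10,10,10,10,10,10,10,10,10
u: -2,-2,-2,-2,-2,-2,-2,-2,-2,-2,-2,-2,-2,-2,-2,-2
q: 0,1,0,1,0,0,0,1,0,1,0,1,0,1,0,1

steps = 5; useful = 63; efficiency = 63/80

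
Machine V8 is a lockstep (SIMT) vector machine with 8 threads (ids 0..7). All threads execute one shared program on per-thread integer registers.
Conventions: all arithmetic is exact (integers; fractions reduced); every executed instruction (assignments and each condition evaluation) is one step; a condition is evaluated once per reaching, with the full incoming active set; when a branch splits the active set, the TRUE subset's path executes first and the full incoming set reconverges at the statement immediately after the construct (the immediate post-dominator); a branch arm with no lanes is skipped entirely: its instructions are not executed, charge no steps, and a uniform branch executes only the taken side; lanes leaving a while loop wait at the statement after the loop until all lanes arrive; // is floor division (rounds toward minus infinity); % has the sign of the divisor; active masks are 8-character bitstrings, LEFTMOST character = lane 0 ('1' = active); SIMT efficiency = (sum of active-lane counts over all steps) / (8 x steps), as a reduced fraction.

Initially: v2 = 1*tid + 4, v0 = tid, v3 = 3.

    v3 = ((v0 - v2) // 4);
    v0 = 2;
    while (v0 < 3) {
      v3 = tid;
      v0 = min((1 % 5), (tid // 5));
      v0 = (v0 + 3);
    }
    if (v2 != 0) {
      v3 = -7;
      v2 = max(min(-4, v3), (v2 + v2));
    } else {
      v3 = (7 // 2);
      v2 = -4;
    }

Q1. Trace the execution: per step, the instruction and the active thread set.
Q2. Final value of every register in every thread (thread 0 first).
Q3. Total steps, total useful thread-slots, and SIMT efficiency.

step 0: v3 <- ((v0 - v2) // 4)       11111111
step 1: v0 <- 2                      11111111
step 2: eval (v0 < 3)                11111111
step 3: v3 <- tid                    11111111
step 4: v0 <- min((1 % 5), (tid // 5)) 11111111
step 5: v0 <- (v0 + 3)               11111111
step 6: eval (v0 < 3)                11111111
step 7: eval (v2 != 0)               11111111
step 8: v3 <- -7                     11111111
step 9: v2 <- max(min(-4, v3), (v2 + v2)) 11111111

Answer: 10 steps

v2: 8,10,12,14,16,18,20,22
v0: 3,3,3,3,3,4,4,4
v3: -7,-7,-7,-7,-7,-7,-7,-7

steps = 10; useful = 80; efficiency = 80/80 = 1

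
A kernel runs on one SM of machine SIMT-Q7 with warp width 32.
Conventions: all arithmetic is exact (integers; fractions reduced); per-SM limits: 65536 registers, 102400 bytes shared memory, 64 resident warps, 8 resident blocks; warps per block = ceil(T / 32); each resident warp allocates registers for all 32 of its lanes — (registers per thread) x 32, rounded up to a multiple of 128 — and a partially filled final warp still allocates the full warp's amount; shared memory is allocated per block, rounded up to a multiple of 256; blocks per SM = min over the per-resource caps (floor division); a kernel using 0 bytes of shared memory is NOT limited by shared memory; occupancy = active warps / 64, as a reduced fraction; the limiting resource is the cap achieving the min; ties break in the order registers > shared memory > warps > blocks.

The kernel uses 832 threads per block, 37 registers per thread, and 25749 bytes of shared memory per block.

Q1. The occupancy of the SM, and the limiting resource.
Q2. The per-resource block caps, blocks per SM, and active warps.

Answer: occupancy 13/32, limited by registers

registers: 1 block
shared memory: 3 blocks
warps: 2 blocks
blocks: 8 blocks

Answer: 1 block, 26 active warps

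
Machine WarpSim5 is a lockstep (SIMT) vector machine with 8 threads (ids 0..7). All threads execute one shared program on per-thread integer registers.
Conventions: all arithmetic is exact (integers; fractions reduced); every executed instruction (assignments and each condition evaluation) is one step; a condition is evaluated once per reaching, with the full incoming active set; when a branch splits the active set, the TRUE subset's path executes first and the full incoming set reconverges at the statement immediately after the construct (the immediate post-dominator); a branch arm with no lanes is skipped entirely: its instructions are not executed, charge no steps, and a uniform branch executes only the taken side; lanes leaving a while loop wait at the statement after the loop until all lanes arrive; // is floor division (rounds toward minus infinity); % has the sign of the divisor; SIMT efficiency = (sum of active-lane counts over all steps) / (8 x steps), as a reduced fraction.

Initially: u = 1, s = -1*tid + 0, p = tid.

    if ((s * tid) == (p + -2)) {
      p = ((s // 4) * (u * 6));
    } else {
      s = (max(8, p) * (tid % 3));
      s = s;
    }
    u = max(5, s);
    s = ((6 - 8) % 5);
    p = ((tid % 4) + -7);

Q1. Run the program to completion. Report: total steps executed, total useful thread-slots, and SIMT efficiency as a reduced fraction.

Answer: 7 steps, 47 useful, 47/56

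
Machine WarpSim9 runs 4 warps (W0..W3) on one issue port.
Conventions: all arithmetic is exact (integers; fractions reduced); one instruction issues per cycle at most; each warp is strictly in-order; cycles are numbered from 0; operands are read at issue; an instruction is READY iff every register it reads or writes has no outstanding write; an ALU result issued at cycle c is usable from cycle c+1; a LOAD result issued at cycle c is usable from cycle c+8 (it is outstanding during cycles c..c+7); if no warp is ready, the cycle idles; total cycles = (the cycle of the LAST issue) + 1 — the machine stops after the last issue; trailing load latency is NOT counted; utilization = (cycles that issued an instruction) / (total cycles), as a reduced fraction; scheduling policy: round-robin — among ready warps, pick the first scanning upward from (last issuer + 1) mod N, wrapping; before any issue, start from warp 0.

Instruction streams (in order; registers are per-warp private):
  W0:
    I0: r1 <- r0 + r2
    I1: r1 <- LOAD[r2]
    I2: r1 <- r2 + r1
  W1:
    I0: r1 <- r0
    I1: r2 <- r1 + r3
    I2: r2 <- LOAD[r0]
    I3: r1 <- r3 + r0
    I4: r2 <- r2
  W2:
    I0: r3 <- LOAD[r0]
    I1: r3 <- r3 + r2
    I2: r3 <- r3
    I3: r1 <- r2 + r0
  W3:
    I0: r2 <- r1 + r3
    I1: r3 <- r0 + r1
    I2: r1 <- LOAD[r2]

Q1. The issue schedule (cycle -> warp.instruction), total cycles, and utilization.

cycle 0: W0.I0
cycle 1: W1.I0
cycle 2: W2.I0
cycle 3: W3.I0
cycle 4: W0.I1
cycle 5: W1.I1
cycle 6: W3.I1
cycle 7: W1.I2
cycle 8: W3.I2
cycle 9: W1.I3
cycle 10: W2.I1
cycle 11: W2.I2
cycle 12: W0.I2
cycle 13: W2.I3
cycle 14: idle
cycle 15: W1.I4

Answer: 16 cycles, utilization 15/16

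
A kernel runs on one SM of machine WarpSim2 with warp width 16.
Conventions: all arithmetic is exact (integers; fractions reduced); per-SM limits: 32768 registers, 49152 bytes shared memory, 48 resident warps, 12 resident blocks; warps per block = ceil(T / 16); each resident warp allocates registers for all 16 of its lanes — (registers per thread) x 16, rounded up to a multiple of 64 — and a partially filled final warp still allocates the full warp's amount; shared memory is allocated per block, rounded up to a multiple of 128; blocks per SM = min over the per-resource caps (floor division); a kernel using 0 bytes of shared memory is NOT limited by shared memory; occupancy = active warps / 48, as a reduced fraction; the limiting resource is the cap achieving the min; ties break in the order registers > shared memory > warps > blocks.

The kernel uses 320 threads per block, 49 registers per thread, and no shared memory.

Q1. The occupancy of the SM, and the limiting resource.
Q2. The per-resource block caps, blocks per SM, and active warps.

Answer: occupancy 5/12, limited by registers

registers: 1 block
shared memory: no limit (kernel uses none)
warps: 2 blocks
blocks: 12 blocks

Answer: 1 block, 20 active warps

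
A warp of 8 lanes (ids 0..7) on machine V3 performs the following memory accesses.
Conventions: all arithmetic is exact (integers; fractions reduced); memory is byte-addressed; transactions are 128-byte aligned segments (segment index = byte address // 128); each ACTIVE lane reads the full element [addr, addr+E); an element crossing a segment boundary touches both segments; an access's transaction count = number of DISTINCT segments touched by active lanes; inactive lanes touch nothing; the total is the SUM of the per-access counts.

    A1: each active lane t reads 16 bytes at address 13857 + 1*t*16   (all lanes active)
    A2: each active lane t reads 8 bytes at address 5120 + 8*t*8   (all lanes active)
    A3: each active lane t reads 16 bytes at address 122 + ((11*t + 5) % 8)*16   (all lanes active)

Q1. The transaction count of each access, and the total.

A1: 2 transactions
A2: 4 transactions
A3: 2 transactions

Answer: 2,4,2; total 8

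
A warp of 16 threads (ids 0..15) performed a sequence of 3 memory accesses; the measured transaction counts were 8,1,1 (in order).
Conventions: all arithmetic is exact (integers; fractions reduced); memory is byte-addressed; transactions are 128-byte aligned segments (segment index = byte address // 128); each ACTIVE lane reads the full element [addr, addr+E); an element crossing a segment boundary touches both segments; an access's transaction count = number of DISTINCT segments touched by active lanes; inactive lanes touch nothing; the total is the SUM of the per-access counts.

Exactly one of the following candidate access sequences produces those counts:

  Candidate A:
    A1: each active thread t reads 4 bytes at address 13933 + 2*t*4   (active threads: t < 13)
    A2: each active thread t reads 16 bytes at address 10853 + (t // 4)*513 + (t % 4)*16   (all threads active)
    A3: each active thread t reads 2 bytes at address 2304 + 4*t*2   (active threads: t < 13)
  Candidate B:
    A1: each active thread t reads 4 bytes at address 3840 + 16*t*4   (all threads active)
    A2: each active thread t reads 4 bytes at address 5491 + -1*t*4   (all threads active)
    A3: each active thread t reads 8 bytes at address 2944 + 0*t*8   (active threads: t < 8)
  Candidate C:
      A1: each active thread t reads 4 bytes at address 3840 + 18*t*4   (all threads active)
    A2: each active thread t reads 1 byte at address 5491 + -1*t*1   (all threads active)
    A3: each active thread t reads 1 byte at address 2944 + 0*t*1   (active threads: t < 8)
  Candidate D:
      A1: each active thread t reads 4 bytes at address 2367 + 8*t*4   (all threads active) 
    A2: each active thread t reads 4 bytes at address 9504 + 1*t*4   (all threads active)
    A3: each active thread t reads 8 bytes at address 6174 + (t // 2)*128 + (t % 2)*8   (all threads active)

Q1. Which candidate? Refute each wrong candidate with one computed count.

A: A1 gives 2 transactions, not 8
C: A1 gives 9 transactions, not 8
D: A1 gives 5 transactions, not 8
B: all counts match (8,1,1)

Answer: B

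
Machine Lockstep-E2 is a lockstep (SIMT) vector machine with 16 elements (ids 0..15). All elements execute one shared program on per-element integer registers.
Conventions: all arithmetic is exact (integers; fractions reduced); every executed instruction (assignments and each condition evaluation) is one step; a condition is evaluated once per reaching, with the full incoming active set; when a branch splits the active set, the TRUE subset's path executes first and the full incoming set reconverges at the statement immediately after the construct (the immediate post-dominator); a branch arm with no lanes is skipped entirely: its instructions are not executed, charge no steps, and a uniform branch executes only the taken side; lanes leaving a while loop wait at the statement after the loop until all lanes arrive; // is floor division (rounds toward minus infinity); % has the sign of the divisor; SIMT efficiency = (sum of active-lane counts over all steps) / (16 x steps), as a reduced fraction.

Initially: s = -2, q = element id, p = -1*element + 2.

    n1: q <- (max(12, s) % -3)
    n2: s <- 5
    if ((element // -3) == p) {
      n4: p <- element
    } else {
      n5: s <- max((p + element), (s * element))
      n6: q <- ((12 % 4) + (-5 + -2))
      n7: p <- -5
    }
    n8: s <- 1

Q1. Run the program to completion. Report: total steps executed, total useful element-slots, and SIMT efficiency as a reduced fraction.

Answer: 8 steps, 108 useful, 27/32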